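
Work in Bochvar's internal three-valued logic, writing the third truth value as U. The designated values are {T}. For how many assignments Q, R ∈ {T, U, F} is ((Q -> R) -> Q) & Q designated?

2

Designated under: (Q=T, R=T); (Q=T, R=F).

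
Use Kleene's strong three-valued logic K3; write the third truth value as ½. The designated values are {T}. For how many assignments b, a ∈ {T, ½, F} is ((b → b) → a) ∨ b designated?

5

Of the 9 assignments, 5 give a value in {T}.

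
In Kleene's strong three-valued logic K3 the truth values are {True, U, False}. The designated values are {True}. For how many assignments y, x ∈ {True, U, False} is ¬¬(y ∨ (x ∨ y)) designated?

5

Of the 9 assignments, 5 give a value in {True}.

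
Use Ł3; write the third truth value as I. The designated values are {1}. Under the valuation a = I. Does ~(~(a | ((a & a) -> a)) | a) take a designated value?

No

a & a = I & I = I
(a & a) -> a = I -> I = 1
a | ((a & a) -> a) = I | 1 = 1
~(a | ((a & a) -> a)) = ~1 = 0
~(a | ((a & a) -> a)) | a = 0 | I = I
~(~(a | ((a & a) -> a)) | a) = ~I = I
I ∉ {1}.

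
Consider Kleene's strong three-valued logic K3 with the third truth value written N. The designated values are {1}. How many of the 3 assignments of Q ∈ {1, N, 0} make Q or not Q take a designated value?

2

Q=1: 1 ✓
Q=N: N ·
Q=0: 1 ✓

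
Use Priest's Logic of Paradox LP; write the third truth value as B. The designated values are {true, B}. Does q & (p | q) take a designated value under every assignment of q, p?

Countermodel: q=false, p=true gives false, which is not designated.

No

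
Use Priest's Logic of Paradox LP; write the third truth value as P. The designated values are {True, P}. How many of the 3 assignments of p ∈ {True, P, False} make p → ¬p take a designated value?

2

p=True: False ·
p=P: P ✓
p=False: True ✓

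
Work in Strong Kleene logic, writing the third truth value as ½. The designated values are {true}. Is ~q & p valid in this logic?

No

Countermodel: q=true, p=true gives false, which is not designated.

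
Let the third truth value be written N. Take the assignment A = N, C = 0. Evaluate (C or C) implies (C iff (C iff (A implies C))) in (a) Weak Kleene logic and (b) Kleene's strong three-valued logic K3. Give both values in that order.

In Weak Kleene logic: C or C = 0 or 0 = 0
A implies C = N implies 0 = N
C iff (A implies C) = 0 iff N = N
C iff (C iff (A implies C)) = 0 iff N = N
(C or C) implies (C iff (C iff (A implies C))) = 0 implies N = N
In Kleene's strong three-valued logic K3: C or C = 0 or 0 = 0
A implies C = N implies 0 = N  [not N or 0]
C iff (A implies C) = 0 iff N = N
C iff (C iff (A implies C)) = 0 iff N = N
(C or C) implies (C iff (C iff (A implies C))) = 0 implies N = 1
They differ because Weak Kleene logic and Kleene's strong three-valued logic K3 treat N differently under the binary connectives.

N; 1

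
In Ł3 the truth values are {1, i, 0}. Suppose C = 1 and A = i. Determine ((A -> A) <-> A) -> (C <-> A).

A -> A = i -> i = 1
(A -> A) <-> A = 1 <-> i = i
C <-> A = 1 <-> i = i
((A -> A) <-> A) -> (C <-> A) = i -> i = 1

1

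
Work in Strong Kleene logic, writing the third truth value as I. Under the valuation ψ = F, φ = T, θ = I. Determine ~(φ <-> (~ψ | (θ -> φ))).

~ψ = ~F = T
θ -> φ = I -> T = T  [~I | T]
~ψ | (θ -> φ) = T | T = T
φ <-> (~ψ | (θ -> φ)) = T <-> T = T
~(φ <-> (~ψ | (θ -> φ))) = ~T = F

F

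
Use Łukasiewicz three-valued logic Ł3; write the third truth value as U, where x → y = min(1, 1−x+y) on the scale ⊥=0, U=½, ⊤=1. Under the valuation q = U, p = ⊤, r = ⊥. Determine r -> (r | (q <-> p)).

⊤

q <-> p = U <-> ⊤ = U  [1 − |½−1|]
r | (q <-> p) = ⊥ | U = U
r -> (r | (q <-> p)) = ⊥ -> U = ⊤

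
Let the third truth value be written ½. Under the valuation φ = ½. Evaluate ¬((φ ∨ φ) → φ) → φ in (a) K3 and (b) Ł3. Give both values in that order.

In K3: φ ∨ φ = ½ ∨ ½ = ½
(φ ∨ φ) → φ = ½ → ½ = ½  [¬½ ∨ ½]
¬((φ ∨ φ) → φ) = ¬½ = ½
¬((φ ∨ φ) → φ) → φ = ½ → ½ = ½
In Ł3: φ ∨ φ = ½ ∨ ½ = ½
(φ ∨ φ) → φ = ½ → ½ = True  [min(1, 1−½+½)]
¬((φ ∨ φ) → φ) = ¬True = False
¬((φ ∨ φ) → φ) → φ = False → ½ = True
They differ because K3 and Ł3 treat ½ differently under implication.

½; True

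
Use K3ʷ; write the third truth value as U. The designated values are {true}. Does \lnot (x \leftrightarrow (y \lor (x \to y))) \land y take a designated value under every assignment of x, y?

No

Countermodel: x=true, y=true gives false, which is not designated.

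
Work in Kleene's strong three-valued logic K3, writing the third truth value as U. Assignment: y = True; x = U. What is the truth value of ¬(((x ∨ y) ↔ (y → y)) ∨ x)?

False

x ∨ y = U ∨ True = True
y → y = True → True = True
(x ∨ y) ↔ (y → y) = True ↔ True = True
((x ∨ y) ↔ (y → y)) ∨ x = True ∨ U = True
¬(((x ∨ y) ↔ (y → y)) ∨ x) = ¬True = False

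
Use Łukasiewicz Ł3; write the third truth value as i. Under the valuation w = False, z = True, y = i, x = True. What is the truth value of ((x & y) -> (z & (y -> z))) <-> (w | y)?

x & y = True & i = i
y -> z = i -> True = True  [min(1, 1−½+1)]
z & (y -> z) = True & True = True
(x & y) -> (z & (y -> z)) = i -> True = True
w | y = False | i = i
((x & y) -> (z & (y -> z))) <-> (w | y) = True <-> i = i

i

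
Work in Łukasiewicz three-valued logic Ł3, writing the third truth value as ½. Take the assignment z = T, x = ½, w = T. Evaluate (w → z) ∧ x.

½

w → z = T → T = T
(w → z) ∧ x = T ∧ ½ = ½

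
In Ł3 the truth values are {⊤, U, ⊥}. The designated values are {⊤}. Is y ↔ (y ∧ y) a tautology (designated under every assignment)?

Yes

Every assignment of y over {⊤, U, ⊥} gives a value in {⊤}.
In particular, with y=U: y ↔ (y ∧ y) = ⊤.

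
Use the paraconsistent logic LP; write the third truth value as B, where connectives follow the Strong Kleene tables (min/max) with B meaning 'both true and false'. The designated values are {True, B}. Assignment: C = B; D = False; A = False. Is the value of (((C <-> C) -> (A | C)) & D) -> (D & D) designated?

Yes

C <-> C = B <-> B = B
A | C = False | B = B
(C <-> C) -> (A | C) = B -> B = B  [~B | B]
((C <-> C) -> (A | C)) & D = B & False = False
D & D = False & False = False
(((C <-> C) -> (A | C)) & D) -> (D & D) = False -> False = True
True ∈ {True, B}.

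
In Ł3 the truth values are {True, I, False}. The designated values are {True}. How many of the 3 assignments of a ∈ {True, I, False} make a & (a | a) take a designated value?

1

a=True: True ✓
a=I: I ·
a=False: False ·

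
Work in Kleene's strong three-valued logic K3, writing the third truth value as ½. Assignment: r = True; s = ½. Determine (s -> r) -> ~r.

False

s -> r = ½ -> True = True  [~½ | True]
~r = ~True = False
(s -> r) -> ~r = True -> False = False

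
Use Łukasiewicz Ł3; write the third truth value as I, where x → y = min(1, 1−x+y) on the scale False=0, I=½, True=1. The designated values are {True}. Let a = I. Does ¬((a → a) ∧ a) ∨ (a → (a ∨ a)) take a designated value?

Yes

a → a = I → I = True
(a → a) ∧ a = True ∧ I = I
¬((a → a) ∧ a) = ¬I = I
a ∨ a = I ∨ I = I
a → (a ∨ a) = I → I = True
¬((a → a) ∧ a) ∨ (a → (a ∨ a)) = I ∨ True = True
True ∈ {True}.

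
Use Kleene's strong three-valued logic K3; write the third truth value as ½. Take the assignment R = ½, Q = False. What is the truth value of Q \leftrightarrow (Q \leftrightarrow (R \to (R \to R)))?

½

R \to R = ½ \to ½ = ½  [\lnot ½ \lor ½]
R \to (R \to R) = ½ \to ½ = ½
Q \leftrightarrow (R \to (R \to R)) = False \leftrightarrow ½ = ½
Q \leftrightarrow (Q \leftrightarrow (R \to (R \to R))) = False \leftrightarrow ½ = ½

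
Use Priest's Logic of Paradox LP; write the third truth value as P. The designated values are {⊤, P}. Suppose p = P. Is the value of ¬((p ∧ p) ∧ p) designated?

Yes

p ∧ p = P ∧ P = P
(p ∧ p) ∧ p = P ∧ P = P
¬((p ∧ p) ∧ p) = ¬P = P
P ∈ {⊤, P}.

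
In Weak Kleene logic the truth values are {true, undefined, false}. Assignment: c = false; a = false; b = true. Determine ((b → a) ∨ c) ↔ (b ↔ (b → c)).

b → a = true → false = false
(b → a) ∨ c = false ∨ false = false
b → c = true → false = false
b ↔ (b → c) = true ↔ false = false
((b → a) ∨ c) ↔ (b ↔ (b → c)) = false ↔ false = true

true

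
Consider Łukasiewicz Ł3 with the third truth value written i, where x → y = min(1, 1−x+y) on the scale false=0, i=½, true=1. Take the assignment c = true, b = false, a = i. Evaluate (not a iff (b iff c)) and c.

not a = not i = i
b iff c = false iff true = false
not a iff (b iff c) = i iff false = i  [1 − |½−0|]
(not a iff (b iff c)) and c = i and true = i

i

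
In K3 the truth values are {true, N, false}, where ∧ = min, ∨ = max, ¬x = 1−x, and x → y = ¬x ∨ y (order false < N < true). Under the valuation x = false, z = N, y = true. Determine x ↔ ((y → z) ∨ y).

y → z = true → N = N
(y → z) ∨ y = N ∨ true = true
x ↔ ((y → z) ∨ y) = false ↔ true = false

false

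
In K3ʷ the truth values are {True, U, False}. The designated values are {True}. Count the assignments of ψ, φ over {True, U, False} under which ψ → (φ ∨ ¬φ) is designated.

Designated under: (ψ=True, φ=True); (ψ=True, φ=False); (ψ=False, φ=True); (ψ=False, φ=False).

4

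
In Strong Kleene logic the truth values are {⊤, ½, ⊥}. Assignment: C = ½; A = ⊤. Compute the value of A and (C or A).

⊤

C or A = ½ or ⊤ = ⊤
A and (C or A) = ⊤ and ⊤ = ⊤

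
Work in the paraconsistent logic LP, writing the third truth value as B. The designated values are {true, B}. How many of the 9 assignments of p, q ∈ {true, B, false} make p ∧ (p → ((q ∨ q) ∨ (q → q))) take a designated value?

6

Of the 9 assignments, 6 give a value in {true, B}.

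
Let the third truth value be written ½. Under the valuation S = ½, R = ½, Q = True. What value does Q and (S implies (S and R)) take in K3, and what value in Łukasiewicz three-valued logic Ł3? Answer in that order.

½; True

In K3: S and R = ½ and ½ = ½
S implies (S and R) = ½ implies ½ = ½  [not ½ or ½]
Q and (S implies (S and R)) = True and ½ = ½
In Łukasiewicz three-valued logic Ł3: S and R = ½ and ½ = ½
S implies (S and R) = ½ implies ½ = True
Q and (S implies (S and R)) = True and True = True
They differ because K3 and Łukasiewicz three-valued logic Ł3 treat ½ differently under implication.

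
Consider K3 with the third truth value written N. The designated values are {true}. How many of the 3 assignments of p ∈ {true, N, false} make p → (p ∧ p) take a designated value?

p=true: true ✓
p=N: N ·
p=false: true ✓

2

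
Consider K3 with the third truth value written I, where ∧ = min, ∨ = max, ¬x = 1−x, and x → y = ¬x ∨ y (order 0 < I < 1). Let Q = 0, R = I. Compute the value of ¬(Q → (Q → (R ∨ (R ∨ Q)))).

R ∨ Q = I ∨ 0 = I
R ∨ (R ∨ Q) = I ∨ I = I
Q → (R ∨ (R ∨ Q)) = 0 → I = 1  [¬0 ∨ I]
Q → (Q → (R ∨ (R ∨ Q))) = 0 → 1 = 1
¬(Q → (Q → (R ∨ (R ∨ Q)))) = ¬1 = 0

0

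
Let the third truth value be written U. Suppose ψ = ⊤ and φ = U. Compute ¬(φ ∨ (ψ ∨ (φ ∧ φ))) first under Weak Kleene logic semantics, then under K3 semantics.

In Weak Kleene logic: φ ∧ φ = U ∧ U = U
ψ ∨ (φ ∧ φ) = ⊤ ∨ U = U
φ ∨ (ψ ∨ (φ ∧ φ)) = U ∨ U = U
¬(φ ∨ (ψ ∨ (φ ∧ φ))) = ¬U = U
In K3: φ ∧ φ = U ∧ U = U
ψ ∨ (φ ∧ φ) = ⊤ ∨ U = ⊤
φ ∨ (ψ ∨ (φ ∧ φ)) = U ∨ ⊤ = ⊤
¬(φ ∨ (ψ ∨ (φ ∧ φ))) = ¬⊤ = ⊥
They differ because Weak Kleene logic and K3 treat U differently under the binary connectives.

U; ⊥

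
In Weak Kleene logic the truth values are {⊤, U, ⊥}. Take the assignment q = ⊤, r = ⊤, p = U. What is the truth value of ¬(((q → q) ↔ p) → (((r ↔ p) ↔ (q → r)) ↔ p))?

q → q = ⊤ → ⊤ = ⊤
(q → q) ↔ p = ⊤ ↔ U = U
r ↔ p = ⊤ ↔ U = U
q → r = ⊤ → ⊤ = ⊤
(r ↔ p) ↔ (q → r) = U ↔ ⊤ = U
((r ↔ p) ↔ (q → r)) ↔ p = U ↔ U = U
((q → q) ↔ p) → (((r ↔ p) ↔ (q → r)) ↔ p) = U → U = U  [any arg is the third value ⇒ result is the third value]
¬(((q → q) ↔ p) → (((r ↔ p) ↔ (q → r)) ↔ p)) = ¬U = U

U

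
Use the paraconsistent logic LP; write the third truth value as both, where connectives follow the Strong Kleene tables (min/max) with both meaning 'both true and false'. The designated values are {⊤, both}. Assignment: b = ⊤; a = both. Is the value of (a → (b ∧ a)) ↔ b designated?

Yes

b ∧ a = ⊤ ∧ both = both
a → (b ∧ a) = both → both = both  [¬both ∨ both]
(a → (b ∧ a)) ↔ b = both ↔ ⊤ = both
both ∈ {⊤, both}.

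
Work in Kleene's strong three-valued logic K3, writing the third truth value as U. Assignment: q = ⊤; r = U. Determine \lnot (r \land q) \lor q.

⊤

r \land q = U \land ⊤ = U
\lnot (r \land q) = \lnot U = U
\lnot (r \land q) \lor q = U \lor ⊤ = ⊤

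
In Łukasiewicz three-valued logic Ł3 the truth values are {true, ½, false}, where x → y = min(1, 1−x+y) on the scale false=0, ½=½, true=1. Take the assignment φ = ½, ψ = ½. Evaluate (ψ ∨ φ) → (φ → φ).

ψ ∨ φ = ½ ∨ ½ = ½
φ → φ = ½ → ½ = true
(ψ ∨ φ) → (φ → φ) = ½ → true = true

true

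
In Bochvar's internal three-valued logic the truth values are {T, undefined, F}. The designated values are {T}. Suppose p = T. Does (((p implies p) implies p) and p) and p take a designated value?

Yes

p implies p = T implies T = T
(p implies p) implies p = T implies T = T
((p implies p) implies p) and p = T and T = T
(((p implies p) implies p) and p) and p = T and T = T
T ∈ {T}.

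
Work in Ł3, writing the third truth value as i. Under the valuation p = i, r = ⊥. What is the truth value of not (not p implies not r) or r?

⊥

not p = not i = i
not r = not ⊥ = ⊤
not p implies not r = i implies ⊤ = ⊤  [min(1, 1−½+1)]
not (not p implies not r) = not ⊤ = ⊥
not (not p implies not r) or r = ⊥ or ⊥ = ⊥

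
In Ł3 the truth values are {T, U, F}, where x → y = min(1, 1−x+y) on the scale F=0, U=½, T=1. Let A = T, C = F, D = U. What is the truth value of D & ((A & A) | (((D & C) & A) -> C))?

U

A & A = T & T = T
D & C = U & F = F
(D & C) & A = F & T = F
((D & C) & A) -> C = F -> F = T
(A & A) | (((D & C) & A) -> C) = T | T = T
D & ((A & A) | (((D & C) & A) -> C)) = U & T = U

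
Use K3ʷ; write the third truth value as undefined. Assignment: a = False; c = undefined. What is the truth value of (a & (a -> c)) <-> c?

undefined

a -> c = False -> undefined = undefined  [any arg is the third value ⇒ result is the third value]
a & (a -> c) = False & undefined = undefined
(a & (a -> c)) <-> c = undefined <-> undefined = undefined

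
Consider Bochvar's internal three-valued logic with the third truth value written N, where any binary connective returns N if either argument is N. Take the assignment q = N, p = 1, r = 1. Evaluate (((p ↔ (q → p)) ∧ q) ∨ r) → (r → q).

q → p = N → 1 = N
p ↔ (q → p) = 1 ↔ N = N
(p ↔ (q → p)) ∧ q = N ∧ N = N
((p ↔ (q → p)) ∧ q) ∨ r = N ∨ 1 = N
r → q = 1 → N = N
(((p ↔ (q → p)) ∧ q) ∨ r) → (r → q) = N → N = N

N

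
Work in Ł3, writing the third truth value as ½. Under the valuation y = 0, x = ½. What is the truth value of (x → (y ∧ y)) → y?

y ∧ y = 0 ∧ 0 = 0
x → (y ∧ y) = ½ → 0 = ½  [min(1, 1−½+0)]
(x → (y ∧ y)) → y = ½ → 0 = ½

½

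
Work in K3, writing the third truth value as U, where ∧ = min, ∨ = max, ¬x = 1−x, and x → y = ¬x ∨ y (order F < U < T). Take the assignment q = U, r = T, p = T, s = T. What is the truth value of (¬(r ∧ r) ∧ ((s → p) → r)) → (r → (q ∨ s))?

r ∧ r = T ∧ T = T
¬(r ∧ r) = ¬T = F
s → p = T → T = T
(s → p) → r = T → T = T
¬(r ∧ r) ∧ ((s → p) → r) = F ∧ T = F
q ∨ s = U ∨ T = T
r → (q ∨ s) = T → T = T
(¬(r ∧ r) ∧ ((s → p) → r)) → (r → (q ∨ s)) = F → T = T

T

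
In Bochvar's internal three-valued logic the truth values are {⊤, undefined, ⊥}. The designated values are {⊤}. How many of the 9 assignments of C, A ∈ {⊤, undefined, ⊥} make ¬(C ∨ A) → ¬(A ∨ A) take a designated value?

4

Designated under: (C=⊤, A=⊤); (C=⊤, A=⊥); (C=⊥, A=⊤); (C=⊥, A=⊥).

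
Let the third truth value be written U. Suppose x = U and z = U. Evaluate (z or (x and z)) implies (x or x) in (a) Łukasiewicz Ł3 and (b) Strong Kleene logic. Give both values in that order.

In Łukasiewicz Ł3: x and z = U and U = U
z or (x and z) = U or U = U
x or x = U or U = U
(z or (x and z)) implies (x or x) = U implies U = T  [min(1, 1−½+½)]
In Strong Kleene logic: x and z = U and U = U
z or (x and z) = U or U = U
x or x = U or U = U
(z or (x and z)) implies (x or x) = U implies U = U  [not U or U]
They differ because Łukasiewicz Ł3 and Strong Kleene logic treat U differently under implication.

T; U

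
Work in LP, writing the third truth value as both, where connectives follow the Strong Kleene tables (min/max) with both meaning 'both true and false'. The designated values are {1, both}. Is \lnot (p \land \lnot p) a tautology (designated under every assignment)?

Yes

Every assignment of p over {1, both, 0} gives a value in {1, both}.
In particular, with p=both: \lnot (p \land \lnot p) = both.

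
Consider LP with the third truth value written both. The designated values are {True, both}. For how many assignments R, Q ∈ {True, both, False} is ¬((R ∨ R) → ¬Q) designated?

Designated under: (R=True, Q=True); (R=True, Q=both); (R=both, Q=True); (R=both, Q=both).

4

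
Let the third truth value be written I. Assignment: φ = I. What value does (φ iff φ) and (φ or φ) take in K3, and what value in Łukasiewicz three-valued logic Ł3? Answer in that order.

I; I

In K3: φ iff φ = I iff I = I
φ or φ = I or I = I
(φ iff φ) and (φ or φ) = I and I = I
In Łukasiewicz three-valued logic Ł3: φ iff φ = I iff I = T  [1 − |½−½|]
φ or φ = I or I = I
(φ iff φ) and (φ or φ) = T and I = I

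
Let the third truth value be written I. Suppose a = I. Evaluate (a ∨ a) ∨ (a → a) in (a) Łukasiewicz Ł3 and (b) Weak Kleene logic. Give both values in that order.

In Łukasiewicz Ł3: a ∨ a = I ∨ I = I
a → a = I → I = ⊤
(a ∨ a) ∨ (a → a) = I ∨ ⊤ = ⊤
In Weak Kleene logic: a ∨ a = I ∨ I = I
a → a = I → I = I  [any arg is the third value ⇒ result is the third value]
(a ∨ a) ∨ (a → a) = I ∨ I = I
They differ because Łukasiewicz Ł3 and Weak Kleene logic treat I differently under the binary connectives.

⊤; I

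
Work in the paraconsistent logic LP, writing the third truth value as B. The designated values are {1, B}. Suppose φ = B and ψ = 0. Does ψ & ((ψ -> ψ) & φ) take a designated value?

No

ψ -> ψ = 0 -> 0 = 1
(ψ -> ψ) & φ = 1 & B = B
ψ & ((ψ -> ψ) & φ) = 0 & B = 0
0 ∉ {1, B}.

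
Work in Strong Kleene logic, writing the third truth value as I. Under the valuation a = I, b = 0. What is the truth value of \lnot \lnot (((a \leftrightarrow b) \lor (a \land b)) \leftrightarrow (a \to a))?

a \leftrightarrow b = I \leftrightarrow 0 = I
a \land b = I \land 0 = 0
(a \leftrightarrow b) \lor (a \land b) = I \lor 0 = I
a \to a = I \to I = I
((a \leftrightarrow b) \lor (a \land b)) \leftrightarrow (a \to a) = I \leftrightarrow I = I
\lnot (((a \leftrightarrow b) \lor (a \land b)) \leftrightarrow (a \to a)) = \lnot I = I
\lnot \lnot (((a \leftrightarrow b) \lor (a \land b)) \leftrightarrow (a \to a)) = \lnot I = I

I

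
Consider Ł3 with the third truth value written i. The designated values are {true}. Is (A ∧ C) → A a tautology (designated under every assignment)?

Every assignment of A, C over {true, i, false} gives a value in {true}.
In particular, with A=i, C=i: (A ∧ C) → A = true.

Yes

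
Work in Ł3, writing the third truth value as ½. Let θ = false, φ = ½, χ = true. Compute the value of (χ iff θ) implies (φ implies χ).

true

χ iff θ = true iff false = false
φ implies χ = ½ implies true = true  [min(1, 1−½+1)]
(χ iff θ) implies (φ implies χ) = false implies true = true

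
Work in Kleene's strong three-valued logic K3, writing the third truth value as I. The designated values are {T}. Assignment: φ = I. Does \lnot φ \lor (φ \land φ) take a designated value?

No

\lnot φ = \lnot I = I
φ \land φ = I \land I = I
\lnot φ \lor (φ \land φ) = I \lor I = I
I ∉ {T}.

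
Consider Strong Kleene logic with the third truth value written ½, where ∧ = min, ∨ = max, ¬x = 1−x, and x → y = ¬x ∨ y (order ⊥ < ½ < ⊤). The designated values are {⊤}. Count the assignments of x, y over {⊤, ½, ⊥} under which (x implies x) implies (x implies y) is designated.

5

Of the 9 assignments, 5 give a value in {⊤}.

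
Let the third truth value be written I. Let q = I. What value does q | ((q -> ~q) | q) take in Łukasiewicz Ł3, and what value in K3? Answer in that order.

In Łukasiewicz Ł3: ~q = ~I = I
q -> ~q = I -> I = T
(q -> ~q) | q = T | I = T
q | ((q -> ~q) | q) = I | T = T
In K3: ~q = ~I = I
q -> ~q = I -> I = I
(q -> ~q) | q = I | I = I
q | ((q -> ~q) | q) = I | I = I
They differ because Łukasiewicz Ł3 and K3 treat I differently under implication.

T; I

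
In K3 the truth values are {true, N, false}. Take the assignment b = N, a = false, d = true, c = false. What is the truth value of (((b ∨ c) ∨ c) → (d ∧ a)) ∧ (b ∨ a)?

b ∨ c = N ∨ false = N
(b ∨ c) ∨ c = N ∨ false = N
d ∧ a = true ∧ false = false
((b ∨ c) ∨ c) → (d ∧ a) = N → false = N
b ∨ a = N ∨ false = N
(((b ∨ c) ∨ c) → (d ∧ a)) ∧ (b ∨ a) = N ∧ N = N

N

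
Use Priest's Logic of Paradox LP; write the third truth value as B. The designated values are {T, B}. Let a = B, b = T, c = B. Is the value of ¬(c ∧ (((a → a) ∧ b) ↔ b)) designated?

Yes

a → a = B → B = B  [¬B ∨ B]
(a → a) ∧ b = B ∧ T = B
((a → a) ∧ b) ↔ b = B ↔ T = B
c ∧ (((a → a) ∧ b) ↔ b) = B ∧ B = B
¬(c ∧ (((a → a) ∧ b) ↔ b)) = ¬B = B
B ∈ {T, B}.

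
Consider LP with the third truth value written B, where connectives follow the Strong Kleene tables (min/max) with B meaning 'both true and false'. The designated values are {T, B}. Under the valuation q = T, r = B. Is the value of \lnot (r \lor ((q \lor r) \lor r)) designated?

No

q \lor r = T \lor B = T
(q \lor r) \lor r = T \lor B = T
r \lor ((q \lor r) \lor r) = B \lor T = T
\lnot (r \lor ((q \lor r) \lor r)) = \lnot T = F
F ∉ {T, B}.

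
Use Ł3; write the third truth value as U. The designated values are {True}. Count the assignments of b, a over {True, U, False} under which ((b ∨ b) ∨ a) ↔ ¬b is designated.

3

Designated under: (b=U, a=U); (b=U, a=False); (b=False, a=True).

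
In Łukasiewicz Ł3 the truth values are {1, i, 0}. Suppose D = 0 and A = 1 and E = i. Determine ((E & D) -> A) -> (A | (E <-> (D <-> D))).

E & D = i & 0 = 0
(E & D) -> A = 0 -> 1 = 1
D <-> D = 0 <-> 0 = 1
E <-> (D <-> D) = i <-> 1 = i  [1 − |½−1|]
A | (E <-> (D <-> D)) = 1 | i = 1
((E & D) -> A) -> (A | (E <-> (D <-> D))) = 1 -> 1 = 1

1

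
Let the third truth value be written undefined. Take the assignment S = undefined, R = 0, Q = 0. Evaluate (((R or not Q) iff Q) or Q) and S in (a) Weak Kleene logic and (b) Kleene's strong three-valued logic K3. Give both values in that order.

undefined; 0

In Weak Kleene logic: not Q = not 0 = 1
R or not Q = 0 or 1 = 1
(R or not Q) iff Q = 1 iff 0 = 0
((R or not Q) iff Q) or Q = 0 or 0 = 0
(((R or not Q) iff Q) or Q) and S = 0 and undefined = undefined
In Kleene's strong three-valued logic K3: not Q = not 0 = 1
R or not Q = 0 or 1 = 1
(R or not Q) iff Q = 1 iff 0 = 0
((R or not Q) iff Q) or Q = 0 or 0 = 0
(((R or not Q) iff Q) or Q) and S = 0 and undefined = 0
They differ because Weak Kleene logic and Kleene's strong three-valued logic K3 treat undefined differently under the binary connectives.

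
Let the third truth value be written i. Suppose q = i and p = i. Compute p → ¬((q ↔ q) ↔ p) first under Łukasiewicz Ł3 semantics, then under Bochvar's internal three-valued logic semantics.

In Łukasiewicz Ł3: q ↔ q = i ↔ i = 1
(q ↔ q) ↔ p = 1 ↔ i = i
¬((q ↔ q) ↔ p) = ¬i = i
p → ¬((q ↔ q) ↔ p) = i → i = 1
In Bochvar's internal three-valued logic: q ↔ q = i ↔ i = i
(q ↔ q) ↔ p = i ↔ i = i
¬((q ↔ q) ↔ p) = ¬i = i
p → ¬((q ↔ q) ↔ p) = i → i = i
They differ because Łukasiewicz Ł3 and Bochvar's internal three-valued logic treat i differently under the binary connectives.

1; i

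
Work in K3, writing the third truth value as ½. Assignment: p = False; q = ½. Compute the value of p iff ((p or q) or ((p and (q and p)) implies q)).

False

p or q = False or ½ = ½
q and p = ½ and False = False
p and (q and p) = False and False = False
(p and (q and p)) implies q = False implies ½ = True
(p or q) or ((p and (q and p)) implies q) = ½ or True = True
p iff ((p or q) or ((p and (q and p)) implies q)) = False iff True = False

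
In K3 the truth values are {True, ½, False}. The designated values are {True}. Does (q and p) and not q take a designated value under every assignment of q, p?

No

Countermodel: q=True, p=True gives False, which is not designated.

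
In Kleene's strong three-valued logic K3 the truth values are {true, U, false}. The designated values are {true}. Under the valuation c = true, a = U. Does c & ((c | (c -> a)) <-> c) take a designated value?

Yes

c -> a = true -> U = U  [~true | U]
c | (c -> a) = true | U = true
(c | (c -> a)) <-> c = true <-> true = true
c & ((c | (c -> a)) <-> c) = true & true = true
true ∈ {true}.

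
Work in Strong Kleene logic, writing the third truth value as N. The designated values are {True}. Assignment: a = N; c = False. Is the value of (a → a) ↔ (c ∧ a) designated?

a → a = N → N = N  [¬N ∨ N]
c ∧ a = False ∧ N = False
(a → a) ↔ (c ∧ a) = N ↔ False = N
N ∉ {True}.

No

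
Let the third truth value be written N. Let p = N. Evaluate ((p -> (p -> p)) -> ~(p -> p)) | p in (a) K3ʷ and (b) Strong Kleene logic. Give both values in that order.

N; N

In K3ʷ: p -> p = N -> N = N  [any arg is the third value ⇒ result is the third value]
p -> (p -> p) = N -> N = N
p -> p = N -> N = N
~(p -> p) = ~N = N
(p -> (p -> p)) -> ~(p -> p) = N -> N = N
((p -> (p -> p)) -> ~(p -> p)) | p = N | N = N
In Strong Kleene logic: p -> p = N -> N = N  [~N | N]
p -> (p -> p) = N -> N = N
p -> p = N -> N = N
~(p -> p) = ~N = N
(p -> (p -> p)) -> ~(p -> p) = N -> N = N
((p -> (p -> p)) -> ~(p -> p)) | p = N | N = N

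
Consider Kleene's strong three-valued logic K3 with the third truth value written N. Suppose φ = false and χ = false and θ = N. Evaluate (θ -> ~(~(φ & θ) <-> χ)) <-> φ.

false

φ & θ = false & N = false
~(φ & θ) = ~false = true
~(φ & θ) <-> χ = true <-> false = false
~(~(φ & θ) <-> χ) = ~false = true
θ -> ~(~(φ & θ) <-> χ) = N -> true = true  [~N | true]
(θ -> ~(~(φ & θ) <-> χ)) <-> φ = true <-> false = false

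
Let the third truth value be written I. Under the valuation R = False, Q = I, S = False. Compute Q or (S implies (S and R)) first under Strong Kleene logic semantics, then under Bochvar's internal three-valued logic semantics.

True; I

In Strong Kleene logic: S and R = False and False = False
S implies (S and R) = False implies False = True
Q or (S implies (S and R)) = I or True = True
In Bochvar's internal three-valued logic: S and R = False and False = False
S implies (S and R) = False implies False = True
Q or (S implies (S and R)) = I or True = I
They differ because Strong Kleene logic and Bochvar's internal three-valued logic treat I differently under the binary connectives.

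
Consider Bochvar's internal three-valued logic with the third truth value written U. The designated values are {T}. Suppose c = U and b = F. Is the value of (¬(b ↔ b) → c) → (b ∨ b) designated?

b ↔ b = F ↔ F = T
¬(b ↔ b) = ¬T = F
¬(b ↔ b) → c = F → U = U  [any arg is the third value ⇒ result is the third value]
b ∨ b = F ∨ F = F
(¬(b ↔ b) → c) → (b ∨ b) = U → F = U
U ∉ {T}.

No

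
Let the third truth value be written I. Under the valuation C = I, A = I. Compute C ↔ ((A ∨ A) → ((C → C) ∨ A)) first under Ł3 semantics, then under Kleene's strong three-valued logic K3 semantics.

I; I

In Ł3: A ∨ A = I ∨ I = I
C → C = I → I = 1  [min(1, 1−½+½)]
(C → C) ∨ A = 1 ∨ I = 1
(A ∨ A) → ((C → C) ∨ A) = I → 1 = 1
C ↔ ((A ∨ A) → ((C → C) ∨ A)) = I ↔ 1 = I
In Kleene's strong three-valued logic K3: A ∨ A = I ∨ I = I
C → C = I → I = I
(C → C) ∨ A = I ∨ I = I
(A ∨ A) → ((C → C) ∨ A) = I → I = I
C ↔ ((A ∨ A) → ((C → C) ∨ A)) = I ↔ I = I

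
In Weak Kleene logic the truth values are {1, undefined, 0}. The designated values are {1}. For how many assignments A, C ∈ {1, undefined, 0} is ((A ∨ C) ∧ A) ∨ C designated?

3

Designated under: (A=1, C=1); (A=1, C=0); (A=0, C=1).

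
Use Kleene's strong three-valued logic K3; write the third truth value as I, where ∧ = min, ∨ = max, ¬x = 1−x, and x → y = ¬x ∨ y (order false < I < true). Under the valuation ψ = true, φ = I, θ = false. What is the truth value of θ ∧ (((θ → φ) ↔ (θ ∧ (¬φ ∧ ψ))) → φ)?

false

θ → φ = false → I = true  [¬false ∨ I]
¬φ = ¬I = I
¬φ ∧ ψ = I ∧ true = I
θ ∧ (¬φ ∧ ψ) = false ∧ I = false
(θ → φ) ↔ (θ ∧ (¬φ ∧ ψ)) = true ↔ false = false
((θ → φ) ↔ (θ ∧ (¬φ ∧ ψ))) → φ = false → I = true
θ ∧ (((θ → φ) ↔ (θ ∧ (¬φ ∧ ψ))) → φ) = false ∧ true = false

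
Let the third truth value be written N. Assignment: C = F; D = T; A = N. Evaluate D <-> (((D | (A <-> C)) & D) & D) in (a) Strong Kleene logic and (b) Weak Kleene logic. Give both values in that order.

In Strong Kleene logic: A <-> C = N <-> F = N
D | (A <-> C) = T | N = T
(D | (A <-> C)) & D = T & T = T
((D | (A <-> C)) & D) & D = T & T = T
D <-> (((D | (A <-> C)) & D) & D) = T <-> T = T
In Weak Kleene logic: A <-> C = N <-> F = N
D | (A <-> C) = T | N = N
(D | (A <-> C)) & D = N & T = N
((D | (A <-> C)) & D) & D = N & T = N
D <-> (((D | (A <-> C)) & D) & D) = T <-> N = N
They differ because Strong Kleene logic and Weak Kleene logic treat N differently under the binary connectives.

T; N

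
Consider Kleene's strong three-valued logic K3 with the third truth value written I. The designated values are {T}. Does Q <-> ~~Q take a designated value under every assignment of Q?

No

Countermodel: Q=I gives I, which is not designated.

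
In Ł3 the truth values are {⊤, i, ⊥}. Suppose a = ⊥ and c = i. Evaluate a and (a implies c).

⊥

a implies c = ⊥ implies i = ⊤  [min(1, 1−0+½)]
a and (a implies c) = ⊥ and ⊤ = ⊥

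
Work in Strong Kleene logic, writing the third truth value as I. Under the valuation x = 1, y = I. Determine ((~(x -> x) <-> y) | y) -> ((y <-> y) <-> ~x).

I

x -> x = 1 -> 1 = 1
~(x -> x) = ~1 = 0
~(x -> x) <-> y = 0 <-> I = I
(~(x -> x) <-> y) | y = I | I = I
y <-> y = I <-> I = I
~x = ~1 = 0
(y <-> y) <-> ~x = I <-> 0 = I
((~(x -> x) <-> y) | y) -> ((y <-> y) <-> ~x) = I -> I = I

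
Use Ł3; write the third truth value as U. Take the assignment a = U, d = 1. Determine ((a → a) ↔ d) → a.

U

a → a = U → U = 1  [min(1, 1−½+½)]
(a → a) ↔ d = 1 ↔ 1 = 1
((a → a) ↔ d) → a = 1 → U = U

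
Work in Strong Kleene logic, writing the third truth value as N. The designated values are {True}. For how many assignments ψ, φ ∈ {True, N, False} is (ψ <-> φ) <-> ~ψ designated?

Designated under: (ψ=True, φ=False); (ψ=False, φ=False).

2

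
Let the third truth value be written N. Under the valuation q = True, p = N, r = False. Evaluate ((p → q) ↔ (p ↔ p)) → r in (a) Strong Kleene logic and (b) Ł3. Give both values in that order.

N; False

In Strong Kleene logic: p → q = N → True = True  [¬N ∨ True]
p ↔ p = N ↔ N = N
(p → q) ↔ (p ↔ p) = True ↔ N = N
((p → q) ↔ (p ↔ p)) → r = N → False = N
In Ł3: p → q = N → True = True  [min(1, 1−½+1)]
p ↔ p = N ↔ N = True
(p → q) ↔ (p ↔ p) = True ↔ True = True
((p → q) ↔ (p ↔ p)) → r = True → False = False
They differ because Strong Kleene logic and Ł3 treat N differently under implication.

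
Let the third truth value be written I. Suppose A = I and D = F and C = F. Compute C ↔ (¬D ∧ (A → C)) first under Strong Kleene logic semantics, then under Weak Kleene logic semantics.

I; I

In Strong Kleene logic: ¬D = ¬F = T
A → C = I → F = I  [¬I ∨ F]
¬D ∧ (A → C) = T ∧ I = I
C ↔ (¬D ∧ (A → C)) = F ↔ I = I
In Weak Kleene logic: ¬D = ¬F = T
A → C = I → F = I
¬D ∧ (A → C) = T ∧ I = I
C ↔ (¬D ∧ (A → C)) = F ↔ I = I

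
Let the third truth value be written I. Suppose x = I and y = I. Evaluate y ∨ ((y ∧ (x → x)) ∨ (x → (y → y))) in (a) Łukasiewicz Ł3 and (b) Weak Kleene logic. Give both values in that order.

In Łukasiewicz Ł3: x → x = I → I = T  [min(1, 1−½+½)]
y ∧ (x → x) = I ∧ T = I
y → y = I → I = T
x → (y → y) = I → T = T
(y ∧ (x → x)) ∨ (x → (y → y)) = I ∨ T = T
y ∨ ((y ∧ (x → x)) ∨ (x → (y → y))) = I ∨ T = T
In Weak Kleene logic: x → x = I → I = I  [any arg is the third value ⇒ result is the third value]
y ∧ (x → x) = I ∧ I = I
y → y = I → I = I
x → (y → y) = I → I = I
(y ∧ (x → x)) ∨ (x → (y → y)) = I ∨ I = I
y ∨ ((y ∧ (x → x)) ∨ (x → (y → y))) = I ∨ I = I
They differ because Łukasiewicz Ł3 and Weak Kleene logic treat I differently under the binary connectives.

T; I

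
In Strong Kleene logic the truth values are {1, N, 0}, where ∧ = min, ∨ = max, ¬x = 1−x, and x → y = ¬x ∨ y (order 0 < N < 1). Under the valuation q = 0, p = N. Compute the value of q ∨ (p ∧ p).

N

p ∧ p = N ∧ N = N
q ∨ (p ∧ p) = 0 ∨ N = N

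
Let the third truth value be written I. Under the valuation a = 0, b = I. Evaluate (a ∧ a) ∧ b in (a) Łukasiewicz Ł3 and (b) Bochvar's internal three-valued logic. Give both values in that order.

0; I

In Łukasiewicz Ł3: a ∧ a = 0 ∧ 0 = 0
(a ∧ a) ∧ b = 0 ∧ I = 0
In Bochvar's internal three-valued logic: a ∧ a = 0 ∧ 0 = 0
(a ∧ a) ∧ b = 0 ∧ I = I
They differ because Łukasiewicz Ł3 and Bochvar's internal three-valued logic treat I differently under the binary connectives.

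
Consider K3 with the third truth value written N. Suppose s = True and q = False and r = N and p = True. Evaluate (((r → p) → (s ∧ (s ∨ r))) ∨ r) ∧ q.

False

r → p = N → True = True  [¬N ∨ True]
s ∨ r = True ∨ N = True
s ∧ (s ∨ r) = True ∧ True = True
(r → p) → (s ∧ (s ∨ r)) = True → True = True
((r → p) → (s ∧ (s ∨ r))) ∨ r = True ∨ N = True
(((r → p) → (s ∧ (s ∨ r))) ∨ r) ∧ q = True ∧ False = False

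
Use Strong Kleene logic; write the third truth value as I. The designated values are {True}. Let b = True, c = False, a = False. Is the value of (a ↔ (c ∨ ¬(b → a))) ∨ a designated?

No

b → a = True → False = False
¬(b → a) = ¬False = True
c ∨ ¬(b → a) = False ∨ True = True
a ↔ (c ∨ ¬(b → a)) = False ↔ True = False
(a ↔ (c ∨ ¬(b → a))) ∨ a = False ∨ False = False
False ∉ {True}.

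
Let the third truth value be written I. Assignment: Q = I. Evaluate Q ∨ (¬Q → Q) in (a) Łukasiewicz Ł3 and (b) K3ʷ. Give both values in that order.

In Łukasiewicz Ł3: ¬Q = ¬I = I
¬Q → Q = I → I = T
Q ∨ (¬Q → Q) = I ∨ T = T
In K3ʷ: ¬Q = ¬I = I
¬Q → Q = I → I = I  [any arg is the third value ⇒ result is the third value]
Q ∨ (¬Q → Q) = I ∨ I = I
They differ because Łukasiewicz Ł3 and K3ʷ treat I differently under the binary connectives.

T; I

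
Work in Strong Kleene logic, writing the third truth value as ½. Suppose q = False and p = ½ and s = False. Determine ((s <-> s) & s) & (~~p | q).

False

s <-> s = False <-> False = True
(s <-> s) & s = True & False = False
~p = ~½ = ½
~~p = ~½ = ½
~~p | q = ½ | False = ½
((s <-> s) & s) & (~~p | q) = False & ½ = False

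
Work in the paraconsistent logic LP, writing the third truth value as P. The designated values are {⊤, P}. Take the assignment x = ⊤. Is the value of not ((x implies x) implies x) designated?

x implies x = ⊤ implies ⊤ = ⊤
(x implies x) implies x = ⊤ implies ⊤ = ⊤
not ((x implies x) implies x) = not ⊤ = ⊥
⊥ ∉ {⊤, P}.

No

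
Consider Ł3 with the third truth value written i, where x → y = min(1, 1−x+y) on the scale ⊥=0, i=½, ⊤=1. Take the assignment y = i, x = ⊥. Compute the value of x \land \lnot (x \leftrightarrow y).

x \leftrightarrow y = ⊥ \leftrightarrow i = i  [1 − |0−½|]
\lnot (x \leftrightarrow y) = \lnot i = i
x \land \lnot (x \leftrightarrow y) = ⊥ \land i = ⊥

⊥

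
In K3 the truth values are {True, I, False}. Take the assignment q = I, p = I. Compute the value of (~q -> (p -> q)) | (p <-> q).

I

~q = ~I = I
p -> q = I -> I = I  [~I | I]
~q -> (p -> q) = I -> I = I
p <-> q = I <-> I = I
(~q -> (p -> q)) | (p <-> q) = I | I = I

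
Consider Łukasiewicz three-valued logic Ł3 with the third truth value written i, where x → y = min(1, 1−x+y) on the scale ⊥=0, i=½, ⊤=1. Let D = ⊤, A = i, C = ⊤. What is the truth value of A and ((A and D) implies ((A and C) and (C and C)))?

i

A and D = i and ⊤ = i
A and C = i and ⊤ = i
C and C = ⊤ and ⊤ = ⊤
(A and C) and (C and C) = i and ⊤ = i
(A and D) implies ((A and C) and (C and C)) = i implies i = ⊤  [min(1, 1−½+½)]
A and ((A and D) implies ((A and C) and (C and C))) = i and ⊤ = i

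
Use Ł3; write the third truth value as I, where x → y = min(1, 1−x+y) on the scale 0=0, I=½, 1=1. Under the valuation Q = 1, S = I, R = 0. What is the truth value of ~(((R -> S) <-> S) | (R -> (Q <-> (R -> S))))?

R -> S = 0 -> I = 1
(R -> S) <-> S = 1 <-> I = I
R -> S = 0 -> I = 1
Q <-> (R -> S) = 1 <-> 1 = 1
R -> (Q <-> (R -> S)) = 0 -> 1 = 1
((R -> S) <-> S) | (R -> (Q <-> (R -> S))) = I | 1 = 1
~(((R -> S) <-> S) | (R -> (Q <-> (R -> S)))) = ~1 = 0

0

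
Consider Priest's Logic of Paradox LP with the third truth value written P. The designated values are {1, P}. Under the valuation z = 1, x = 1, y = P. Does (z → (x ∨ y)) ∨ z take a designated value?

x ∨ y = 1 ∨ P = 1
z → (x ∨ y) = 1 → 1 = 1
(z → (x ∨ y)) ∨ z = 1 ∨ 1 = 1
1 ∈ {1, P}.

Yes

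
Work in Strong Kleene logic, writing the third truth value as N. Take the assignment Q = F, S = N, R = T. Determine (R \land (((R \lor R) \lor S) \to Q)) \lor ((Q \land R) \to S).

R \lor R = T \lor T = T
(R \lor R) \lor S = T \lor N = T
((R \lor R) \lor S) \to Q = T \to F = F
R \land (((R \lor R) \lor S) \to Q) = T \land F = F
Q \land R = F \land T = F
(Q \land R) \to S = F \to N = T  [\lnot F \lor N]
(R \land (((R \lor R) \lor S) \to Q)) \lor ((Q \land R) \to S) = F \lor T = T

T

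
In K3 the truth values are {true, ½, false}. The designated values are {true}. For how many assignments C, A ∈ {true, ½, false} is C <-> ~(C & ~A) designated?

1

Designated under: (C=true, A=true).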